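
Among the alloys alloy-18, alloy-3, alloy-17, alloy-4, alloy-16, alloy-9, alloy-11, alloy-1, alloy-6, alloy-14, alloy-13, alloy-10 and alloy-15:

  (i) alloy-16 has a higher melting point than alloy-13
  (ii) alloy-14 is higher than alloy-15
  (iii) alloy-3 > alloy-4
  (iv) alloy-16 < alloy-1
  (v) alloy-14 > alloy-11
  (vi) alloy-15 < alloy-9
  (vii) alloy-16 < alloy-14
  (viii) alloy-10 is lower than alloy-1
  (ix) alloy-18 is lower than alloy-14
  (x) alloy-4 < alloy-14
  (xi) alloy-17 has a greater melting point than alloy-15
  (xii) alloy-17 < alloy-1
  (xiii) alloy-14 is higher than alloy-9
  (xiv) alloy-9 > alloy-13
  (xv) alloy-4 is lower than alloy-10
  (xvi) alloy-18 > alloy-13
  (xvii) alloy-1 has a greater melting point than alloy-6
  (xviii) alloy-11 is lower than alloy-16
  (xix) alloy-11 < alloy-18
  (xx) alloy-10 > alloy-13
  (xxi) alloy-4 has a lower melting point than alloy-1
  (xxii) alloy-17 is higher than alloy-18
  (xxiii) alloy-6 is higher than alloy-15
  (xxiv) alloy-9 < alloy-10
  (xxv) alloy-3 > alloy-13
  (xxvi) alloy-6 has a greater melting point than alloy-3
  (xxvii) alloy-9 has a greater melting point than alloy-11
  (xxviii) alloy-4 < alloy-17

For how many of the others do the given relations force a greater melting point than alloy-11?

From alloy-11 the given relations immediately reach alloy-18, alloy-16, alloy-9, alloy-14.
From those, alloy-10, alloy-17, alloy-1 — 7 in total.
Nothing else is reachable above alloy-11; 7 in all.

7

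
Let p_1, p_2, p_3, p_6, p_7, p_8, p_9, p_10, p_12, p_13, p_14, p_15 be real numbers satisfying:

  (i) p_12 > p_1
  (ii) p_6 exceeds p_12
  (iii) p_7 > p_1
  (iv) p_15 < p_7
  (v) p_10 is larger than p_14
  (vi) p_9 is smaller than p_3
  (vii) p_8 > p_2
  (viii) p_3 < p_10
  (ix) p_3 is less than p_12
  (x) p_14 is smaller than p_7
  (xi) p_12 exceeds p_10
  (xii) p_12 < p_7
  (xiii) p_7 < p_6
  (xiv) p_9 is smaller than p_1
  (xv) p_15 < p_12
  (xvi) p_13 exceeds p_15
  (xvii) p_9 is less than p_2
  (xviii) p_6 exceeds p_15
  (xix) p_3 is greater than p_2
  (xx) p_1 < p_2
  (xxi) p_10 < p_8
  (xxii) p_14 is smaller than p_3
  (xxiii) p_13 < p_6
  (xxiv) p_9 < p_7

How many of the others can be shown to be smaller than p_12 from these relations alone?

Directly below p_12: p_15, p_1, p_3, p_10.
One step further: p_9, p_14, p_2 (7 so far).
No other element is forced below p_12 by the given relations, so the count is 7.

7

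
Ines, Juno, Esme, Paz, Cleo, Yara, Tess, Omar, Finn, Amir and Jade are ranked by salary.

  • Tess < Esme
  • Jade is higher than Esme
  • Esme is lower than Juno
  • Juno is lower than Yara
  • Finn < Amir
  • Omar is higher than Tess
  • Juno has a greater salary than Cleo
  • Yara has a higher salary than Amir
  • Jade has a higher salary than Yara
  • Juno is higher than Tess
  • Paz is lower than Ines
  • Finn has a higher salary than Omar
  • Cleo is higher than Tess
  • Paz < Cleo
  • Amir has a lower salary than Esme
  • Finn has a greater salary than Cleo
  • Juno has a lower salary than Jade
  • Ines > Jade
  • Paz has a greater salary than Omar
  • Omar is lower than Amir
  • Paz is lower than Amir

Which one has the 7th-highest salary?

Finn

Chaining the given pairs: Tess < Omar < Paz < Cleo < Finn < Amir < Esme < Juno < Yara < Jade < Ines.
Counting 7 from the largest end gives Finn.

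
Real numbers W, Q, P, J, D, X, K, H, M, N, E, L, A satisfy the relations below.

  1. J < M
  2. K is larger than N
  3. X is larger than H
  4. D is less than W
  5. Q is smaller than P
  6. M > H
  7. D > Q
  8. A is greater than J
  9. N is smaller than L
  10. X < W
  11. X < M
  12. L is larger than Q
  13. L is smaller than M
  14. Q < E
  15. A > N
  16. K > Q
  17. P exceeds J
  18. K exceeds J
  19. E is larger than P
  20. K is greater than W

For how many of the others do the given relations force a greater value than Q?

7

From Q the given relations immediately reach P, D, L, E, K.
From those, W, M — 7 in total.
No other element is forced above Q by the given relations, so the count is 7.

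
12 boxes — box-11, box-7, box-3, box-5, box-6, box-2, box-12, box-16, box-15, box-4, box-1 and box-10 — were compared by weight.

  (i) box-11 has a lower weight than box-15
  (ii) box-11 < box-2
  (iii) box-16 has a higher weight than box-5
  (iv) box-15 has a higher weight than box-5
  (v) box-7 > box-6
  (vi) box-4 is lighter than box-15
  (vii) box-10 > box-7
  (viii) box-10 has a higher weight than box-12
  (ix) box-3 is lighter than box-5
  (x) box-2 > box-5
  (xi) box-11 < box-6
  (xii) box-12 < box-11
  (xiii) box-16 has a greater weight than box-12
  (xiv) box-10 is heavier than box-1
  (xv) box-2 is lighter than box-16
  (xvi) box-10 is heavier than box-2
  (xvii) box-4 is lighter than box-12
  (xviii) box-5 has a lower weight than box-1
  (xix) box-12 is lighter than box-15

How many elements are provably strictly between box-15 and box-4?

The relations place box-4 below box-15. An element lies strictly between them when it is forced above box-4 and also forced below box-15.
Above box-4: {box-12, box-11, box-6, box-2, box-7, box-10, box-16}. Below box-15: {box-12, box-3, box-11, box-5}.
Intersection: {box-12, box-11} — 2.

2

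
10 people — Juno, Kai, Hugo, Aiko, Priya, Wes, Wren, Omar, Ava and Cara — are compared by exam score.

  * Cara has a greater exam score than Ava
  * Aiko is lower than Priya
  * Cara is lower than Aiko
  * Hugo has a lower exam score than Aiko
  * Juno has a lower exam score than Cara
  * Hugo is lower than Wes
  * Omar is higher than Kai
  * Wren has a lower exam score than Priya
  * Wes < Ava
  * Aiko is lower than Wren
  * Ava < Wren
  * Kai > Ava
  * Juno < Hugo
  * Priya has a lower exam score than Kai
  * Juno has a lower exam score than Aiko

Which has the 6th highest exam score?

Cara

Chaining the given pairs: Juno < Hugo < Wes < Ava < Cara < Aiko < Wren < Priya < Kai < Omar.
The 6th largest is Cara.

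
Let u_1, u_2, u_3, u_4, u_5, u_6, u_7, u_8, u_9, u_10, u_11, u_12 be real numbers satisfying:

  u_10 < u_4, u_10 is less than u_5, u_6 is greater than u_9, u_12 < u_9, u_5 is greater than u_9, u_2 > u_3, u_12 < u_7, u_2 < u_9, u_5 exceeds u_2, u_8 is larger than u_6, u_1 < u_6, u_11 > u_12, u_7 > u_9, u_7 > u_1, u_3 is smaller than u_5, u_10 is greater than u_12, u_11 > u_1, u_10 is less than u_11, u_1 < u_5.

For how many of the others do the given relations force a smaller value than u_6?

From u_6 the given relations immediately reach u_1, u_9.
From those, u_12, u_2 — 4 in total.
From those, u_3 — 5 in total.
No other element is forced below u_6 by the given relations, so the count is 5.

5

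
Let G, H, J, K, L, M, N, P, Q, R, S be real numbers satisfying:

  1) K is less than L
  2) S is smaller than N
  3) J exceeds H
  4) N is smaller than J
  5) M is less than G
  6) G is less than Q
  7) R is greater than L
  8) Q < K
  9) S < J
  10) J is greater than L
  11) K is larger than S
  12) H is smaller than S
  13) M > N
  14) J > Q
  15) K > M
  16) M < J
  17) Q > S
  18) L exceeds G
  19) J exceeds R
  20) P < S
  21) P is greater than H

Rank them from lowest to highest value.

Each adjacent pair is fixed by a given relation: H < P; P < S; S < N; N < M; M < G; G < Q; Q < K; K < L; L < R; R < J. Chaining them end to end gives the full order.

H < P < S < N < M < G < Q < K < L < R < J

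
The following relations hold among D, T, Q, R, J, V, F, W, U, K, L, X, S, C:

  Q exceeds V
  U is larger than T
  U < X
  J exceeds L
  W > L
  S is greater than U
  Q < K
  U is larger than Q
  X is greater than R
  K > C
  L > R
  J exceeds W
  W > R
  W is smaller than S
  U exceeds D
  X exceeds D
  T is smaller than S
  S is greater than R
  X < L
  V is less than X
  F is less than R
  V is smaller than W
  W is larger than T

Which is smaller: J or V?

V

V < Q and Q < U give V < U.
With U < X: V < Q < U < X.
With X < L: V < Q < U < X < L.
With L < W: V < Q < U < X < L < W.
Then W < J extends the chain to J.
So V < J; V is the smaller of the two.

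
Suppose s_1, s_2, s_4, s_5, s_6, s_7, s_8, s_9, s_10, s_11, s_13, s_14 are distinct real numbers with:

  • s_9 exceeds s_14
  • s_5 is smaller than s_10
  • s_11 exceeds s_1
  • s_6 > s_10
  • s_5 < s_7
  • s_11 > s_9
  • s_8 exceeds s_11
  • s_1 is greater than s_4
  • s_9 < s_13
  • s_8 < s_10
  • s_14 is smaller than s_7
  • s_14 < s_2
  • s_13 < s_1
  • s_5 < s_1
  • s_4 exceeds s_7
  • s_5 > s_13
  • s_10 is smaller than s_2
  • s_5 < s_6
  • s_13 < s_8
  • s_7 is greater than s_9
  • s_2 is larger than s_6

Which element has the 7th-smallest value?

s_1

Chaining the given pairs: s_14 < s_9 < s_13 < s_5 < s_7 < s_4 < s_1 < s_11 < s_8 < s_10 < s_6 < s_2.
The 7th smallest is s_1.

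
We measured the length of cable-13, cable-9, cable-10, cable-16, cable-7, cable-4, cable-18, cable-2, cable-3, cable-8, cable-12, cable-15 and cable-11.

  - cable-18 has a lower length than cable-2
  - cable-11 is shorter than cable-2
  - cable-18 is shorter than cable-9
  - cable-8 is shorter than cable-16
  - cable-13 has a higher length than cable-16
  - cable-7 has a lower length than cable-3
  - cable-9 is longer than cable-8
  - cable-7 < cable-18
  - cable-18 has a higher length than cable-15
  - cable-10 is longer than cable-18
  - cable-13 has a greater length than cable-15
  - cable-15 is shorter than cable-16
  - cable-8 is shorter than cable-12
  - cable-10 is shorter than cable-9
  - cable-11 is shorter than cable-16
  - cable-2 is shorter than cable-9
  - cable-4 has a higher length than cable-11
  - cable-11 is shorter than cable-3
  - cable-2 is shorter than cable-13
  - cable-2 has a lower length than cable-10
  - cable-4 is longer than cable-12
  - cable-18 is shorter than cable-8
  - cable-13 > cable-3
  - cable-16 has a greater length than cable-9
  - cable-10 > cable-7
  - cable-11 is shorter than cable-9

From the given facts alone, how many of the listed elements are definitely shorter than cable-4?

6

From cable-4 the given relations immediately reach cable-11, cable-12.
From those, cable-8 — 3 in total.
From those, cable-18 — 4 in total.
From those, cable-7, cable-15 — 6 in total.
No other element is forced below cable-4 by the given relations, so the count is 6.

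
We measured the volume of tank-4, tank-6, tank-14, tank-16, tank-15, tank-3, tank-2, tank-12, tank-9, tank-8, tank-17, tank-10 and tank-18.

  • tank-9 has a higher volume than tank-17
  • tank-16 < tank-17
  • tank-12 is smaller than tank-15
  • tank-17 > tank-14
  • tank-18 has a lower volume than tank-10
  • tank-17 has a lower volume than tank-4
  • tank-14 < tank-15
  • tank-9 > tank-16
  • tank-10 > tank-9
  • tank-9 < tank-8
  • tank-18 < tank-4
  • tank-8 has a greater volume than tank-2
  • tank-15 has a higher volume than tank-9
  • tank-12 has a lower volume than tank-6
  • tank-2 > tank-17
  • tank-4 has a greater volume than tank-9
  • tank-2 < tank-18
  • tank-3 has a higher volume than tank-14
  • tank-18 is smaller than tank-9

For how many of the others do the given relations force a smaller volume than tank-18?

4

From tank-18 the given relations immediately reach tank-2.
From those, tank-17 — 2 in total.
From those, tank-14, tank-16 — 4 in total.
Nothing else is reachable below tank-18; 4 in all.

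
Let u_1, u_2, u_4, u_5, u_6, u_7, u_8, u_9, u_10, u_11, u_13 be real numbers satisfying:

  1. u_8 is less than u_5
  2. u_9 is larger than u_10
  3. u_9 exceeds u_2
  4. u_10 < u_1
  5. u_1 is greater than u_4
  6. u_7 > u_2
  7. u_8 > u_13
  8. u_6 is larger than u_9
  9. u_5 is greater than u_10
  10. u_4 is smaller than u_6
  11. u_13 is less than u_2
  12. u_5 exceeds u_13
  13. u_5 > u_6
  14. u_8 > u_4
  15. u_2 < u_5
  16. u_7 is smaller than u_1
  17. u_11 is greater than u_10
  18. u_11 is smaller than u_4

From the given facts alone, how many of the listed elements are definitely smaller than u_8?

4

From u_8 the given relations immediately reach u_13, u_4.
From those, u_11 — 3 in total.
From those, u_10 — 4 in total.
Nothing else is reachable below u_8; 4 in all.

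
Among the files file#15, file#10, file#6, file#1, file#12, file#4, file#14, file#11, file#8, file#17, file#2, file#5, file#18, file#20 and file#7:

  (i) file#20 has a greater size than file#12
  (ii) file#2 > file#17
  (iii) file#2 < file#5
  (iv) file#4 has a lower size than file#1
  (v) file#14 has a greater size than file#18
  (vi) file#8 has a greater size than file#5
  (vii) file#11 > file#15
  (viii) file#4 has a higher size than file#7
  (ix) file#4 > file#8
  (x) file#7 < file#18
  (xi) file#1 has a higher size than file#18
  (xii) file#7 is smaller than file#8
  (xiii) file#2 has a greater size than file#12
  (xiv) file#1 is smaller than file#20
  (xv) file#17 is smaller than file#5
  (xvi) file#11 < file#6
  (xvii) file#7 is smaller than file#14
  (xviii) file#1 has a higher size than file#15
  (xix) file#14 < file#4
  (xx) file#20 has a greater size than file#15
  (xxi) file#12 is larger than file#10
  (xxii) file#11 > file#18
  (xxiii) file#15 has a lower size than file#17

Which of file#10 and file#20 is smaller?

file#10 < file#12 and file#12 < file#2 give file#10 < file#2.
With file#2 < file#5: file#10 < file#12 < file#2 < file#5.
Then file#5 < file#8 extends the chain to file#8.
With file#8 < file#4: file#10 < file#12 < file#2 < file#5 < file#8 < file#4.
Then file#4 < file#1 extends the chain to file#1.
With file#1 < file#20: file#10 < file#12 < file#2 < file#5 < file#8 < file#4 < file#1 < file#20.
So file#10 < file#20; file#10 is the smaller of the two.

file#10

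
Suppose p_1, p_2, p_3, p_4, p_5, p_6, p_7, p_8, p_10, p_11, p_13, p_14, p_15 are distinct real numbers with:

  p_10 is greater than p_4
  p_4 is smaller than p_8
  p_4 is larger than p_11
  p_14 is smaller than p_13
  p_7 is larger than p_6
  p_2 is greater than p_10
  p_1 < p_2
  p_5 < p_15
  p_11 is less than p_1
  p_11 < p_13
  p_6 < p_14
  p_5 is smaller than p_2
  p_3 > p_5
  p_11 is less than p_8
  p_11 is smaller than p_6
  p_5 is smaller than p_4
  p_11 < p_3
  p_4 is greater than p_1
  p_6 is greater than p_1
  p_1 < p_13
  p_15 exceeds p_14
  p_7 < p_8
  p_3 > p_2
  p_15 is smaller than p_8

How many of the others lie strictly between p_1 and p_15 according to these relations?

The relations place p_1 below p_15. An element lies strictly between them when it is forced above p_1 and also forced below p_15.
Above p_1: {p_6, p_4, p_7, p_14, p_10, p_2, p_3, p_13, p_8}. Below p_15: {p_5, p_11, p_6, p_14}.
Intersection: {p_6, p_14} — 2.

2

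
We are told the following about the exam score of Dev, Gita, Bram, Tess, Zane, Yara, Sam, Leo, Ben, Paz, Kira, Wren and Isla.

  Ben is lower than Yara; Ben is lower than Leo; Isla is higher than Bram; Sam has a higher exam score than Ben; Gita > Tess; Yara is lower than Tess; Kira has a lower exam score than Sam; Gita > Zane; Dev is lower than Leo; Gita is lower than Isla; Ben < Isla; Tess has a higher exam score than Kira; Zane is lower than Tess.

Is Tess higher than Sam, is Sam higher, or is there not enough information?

Following every chain through Tess: above Tess we get Gita, Isla; below Tess we get Ben, Kira, Zane, Yara.
Sam is not reached, and no chain runs the other way from Sam to Tess.
So the given relations leave the order of Tess and Sam undetermined.

undetermined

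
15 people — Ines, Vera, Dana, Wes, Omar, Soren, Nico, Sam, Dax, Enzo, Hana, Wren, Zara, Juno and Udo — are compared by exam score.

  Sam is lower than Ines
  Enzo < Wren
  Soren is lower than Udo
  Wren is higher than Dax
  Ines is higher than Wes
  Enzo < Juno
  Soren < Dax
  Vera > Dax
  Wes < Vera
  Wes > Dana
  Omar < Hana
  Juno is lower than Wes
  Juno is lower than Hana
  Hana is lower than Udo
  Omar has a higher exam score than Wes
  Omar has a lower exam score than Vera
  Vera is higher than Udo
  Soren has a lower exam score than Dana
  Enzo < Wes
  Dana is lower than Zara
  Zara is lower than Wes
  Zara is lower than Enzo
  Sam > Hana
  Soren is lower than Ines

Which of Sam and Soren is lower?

Soren

Following the relations from Soren: Soren < Dana < Zara < Enzo < Juno < Wes < Omar < Hana < Sam.
So Soren < Sam; Soren is the lower of the two.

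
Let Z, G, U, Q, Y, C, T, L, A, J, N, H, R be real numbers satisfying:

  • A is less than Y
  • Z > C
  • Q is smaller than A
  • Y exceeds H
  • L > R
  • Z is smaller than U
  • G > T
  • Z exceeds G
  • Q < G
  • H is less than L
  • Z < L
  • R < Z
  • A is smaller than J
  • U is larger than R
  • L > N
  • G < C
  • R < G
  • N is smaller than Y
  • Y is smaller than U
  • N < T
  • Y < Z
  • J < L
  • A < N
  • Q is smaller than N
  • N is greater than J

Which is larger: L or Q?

L

Q < A and A < J give Q < J.
With J < N: Q < A < J < N.
Then N < T extends the chain to T.
Then T < G extends the chain to G.
With G < C: Q < A < J < N < T < G < C.
With C < Z: Q < A < J < N < T < G < C < Z.
Then Z < L extends the chain to L.
So Q < L; L is the larger of the two.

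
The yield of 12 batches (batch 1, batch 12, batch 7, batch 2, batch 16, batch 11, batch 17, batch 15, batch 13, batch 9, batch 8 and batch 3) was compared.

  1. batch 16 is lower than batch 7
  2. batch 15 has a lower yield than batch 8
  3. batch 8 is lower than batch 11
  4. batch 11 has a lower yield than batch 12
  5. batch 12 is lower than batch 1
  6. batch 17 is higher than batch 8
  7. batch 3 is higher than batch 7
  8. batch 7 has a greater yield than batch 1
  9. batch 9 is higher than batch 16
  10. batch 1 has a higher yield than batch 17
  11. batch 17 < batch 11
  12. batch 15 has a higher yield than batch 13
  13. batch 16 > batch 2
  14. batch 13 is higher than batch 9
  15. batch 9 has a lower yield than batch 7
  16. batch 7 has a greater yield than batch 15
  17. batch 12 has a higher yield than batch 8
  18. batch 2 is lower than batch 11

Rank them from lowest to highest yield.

batch 2 < batch 16 < batch 9 < batch 13 < batch 15 < batch 8 < batch 17 < batch 11 < batch 12 < batch 1 < batch 7 < batch 3

Each adjacent pair is fixed by a given relation: batch 2 < batch 16; batch 16 < batch 9; batch 9 < batch 13; batch 13 < batch 15; batch 15 < batch 8; batch 8 < batch 17; batch 17 < batch 11; batch 11 < batch 12; batch 12 < batch 1; batch 1 < batch 7; batch 7 < batch 3. Chaining them end to end gives the full order.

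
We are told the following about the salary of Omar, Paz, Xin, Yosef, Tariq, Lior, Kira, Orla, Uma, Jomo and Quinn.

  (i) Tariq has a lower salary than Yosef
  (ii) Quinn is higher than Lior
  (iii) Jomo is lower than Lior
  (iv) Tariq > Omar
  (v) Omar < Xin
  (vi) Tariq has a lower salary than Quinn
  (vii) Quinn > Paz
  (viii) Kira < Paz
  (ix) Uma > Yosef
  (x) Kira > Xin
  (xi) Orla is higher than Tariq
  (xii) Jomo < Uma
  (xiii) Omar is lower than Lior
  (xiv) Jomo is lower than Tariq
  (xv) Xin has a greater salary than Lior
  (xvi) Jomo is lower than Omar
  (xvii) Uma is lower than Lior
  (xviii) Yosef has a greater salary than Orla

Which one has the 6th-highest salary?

The consecutive relations fix a unique order: Jomo < Omar < Tariq < Orla < Yosef < Uma < Lior < Xin < Kira < Paz < Quinn.
The 6th largest is Uma.

Uma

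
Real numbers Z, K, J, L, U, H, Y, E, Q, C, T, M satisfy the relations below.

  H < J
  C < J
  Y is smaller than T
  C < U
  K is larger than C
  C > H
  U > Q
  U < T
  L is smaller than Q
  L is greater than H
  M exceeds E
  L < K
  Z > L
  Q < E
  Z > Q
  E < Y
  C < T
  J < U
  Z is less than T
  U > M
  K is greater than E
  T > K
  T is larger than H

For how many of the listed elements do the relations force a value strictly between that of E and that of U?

1

The relations place E below U. An element lies strictly between them when it is forced above E and also forced below U.
Above E: {Y, K, M, T}. Below U: {H, L, Q, C, J, M}.
Intersection: {M} — 1.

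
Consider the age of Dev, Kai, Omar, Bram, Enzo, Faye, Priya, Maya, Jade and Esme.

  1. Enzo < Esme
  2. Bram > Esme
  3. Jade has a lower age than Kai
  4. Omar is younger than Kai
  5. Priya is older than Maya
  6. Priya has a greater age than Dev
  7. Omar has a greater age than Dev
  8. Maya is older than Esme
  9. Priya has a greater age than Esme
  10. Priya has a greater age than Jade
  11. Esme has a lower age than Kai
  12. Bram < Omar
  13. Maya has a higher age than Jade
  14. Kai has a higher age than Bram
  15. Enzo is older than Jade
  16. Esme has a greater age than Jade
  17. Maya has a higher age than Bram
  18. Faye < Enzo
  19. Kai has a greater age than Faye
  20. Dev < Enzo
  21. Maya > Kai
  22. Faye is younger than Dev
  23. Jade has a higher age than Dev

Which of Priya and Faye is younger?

Faye

Link the given pairs in sequence: Faye < Dev; Dev < Jade; Jade < Enzo; Enzo < Esme; Esme < Bram; Bram < Omar; Omar < Kai; Kai < Maya; Maya < Priya.
Together: Faye < Dev < Jade < Enzo < Esme < Bram < Omar < Kai < Maya < Priya.
So Faye < Priya; Faye is the younger of the two.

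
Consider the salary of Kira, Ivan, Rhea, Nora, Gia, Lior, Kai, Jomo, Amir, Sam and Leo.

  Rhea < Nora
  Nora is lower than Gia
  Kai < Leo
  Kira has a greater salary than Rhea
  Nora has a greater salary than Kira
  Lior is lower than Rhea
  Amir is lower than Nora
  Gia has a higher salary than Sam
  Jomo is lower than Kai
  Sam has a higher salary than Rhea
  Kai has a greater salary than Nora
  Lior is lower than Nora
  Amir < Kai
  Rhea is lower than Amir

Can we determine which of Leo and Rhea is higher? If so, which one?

Chaining the given relations: Rhea < Amir < Nora < Kai < Leo.
So Leo is higher.

Leo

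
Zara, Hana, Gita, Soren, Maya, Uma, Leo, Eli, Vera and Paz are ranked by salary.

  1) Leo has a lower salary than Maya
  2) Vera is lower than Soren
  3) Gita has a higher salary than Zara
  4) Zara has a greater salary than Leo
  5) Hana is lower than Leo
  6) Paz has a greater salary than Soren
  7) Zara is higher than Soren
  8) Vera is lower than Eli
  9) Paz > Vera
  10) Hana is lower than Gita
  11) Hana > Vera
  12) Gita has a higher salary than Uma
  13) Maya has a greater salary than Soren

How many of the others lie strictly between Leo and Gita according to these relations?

The relations place Leo below Gita. An element lies strictly between them when it is forced above Leo and also forced below Gita.
Above Leo: {Maya, Zara}. Below Gita: {Vera, Hana, Uma, Soren, Zara}.
Intersection: {Zara} — 1.

1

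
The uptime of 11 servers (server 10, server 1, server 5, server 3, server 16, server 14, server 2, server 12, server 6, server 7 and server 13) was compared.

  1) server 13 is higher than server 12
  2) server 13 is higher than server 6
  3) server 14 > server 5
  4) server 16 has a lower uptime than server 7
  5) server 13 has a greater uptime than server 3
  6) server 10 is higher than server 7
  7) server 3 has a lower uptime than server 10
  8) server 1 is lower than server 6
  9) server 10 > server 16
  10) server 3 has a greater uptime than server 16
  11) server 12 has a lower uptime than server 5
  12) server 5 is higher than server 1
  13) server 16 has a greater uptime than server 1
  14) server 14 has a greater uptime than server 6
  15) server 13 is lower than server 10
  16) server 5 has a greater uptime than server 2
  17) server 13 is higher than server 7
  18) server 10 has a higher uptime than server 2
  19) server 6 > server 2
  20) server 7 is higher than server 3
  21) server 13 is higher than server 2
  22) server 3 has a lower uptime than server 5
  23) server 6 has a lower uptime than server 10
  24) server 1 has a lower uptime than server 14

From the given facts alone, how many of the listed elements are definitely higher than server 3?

From server 3 the given relations immediately reach server 7, server 5, server 13, server 10.
From those, server 14 — 5 in total.
No other element is forced above server 3 by the given relations, so the count is 5.

5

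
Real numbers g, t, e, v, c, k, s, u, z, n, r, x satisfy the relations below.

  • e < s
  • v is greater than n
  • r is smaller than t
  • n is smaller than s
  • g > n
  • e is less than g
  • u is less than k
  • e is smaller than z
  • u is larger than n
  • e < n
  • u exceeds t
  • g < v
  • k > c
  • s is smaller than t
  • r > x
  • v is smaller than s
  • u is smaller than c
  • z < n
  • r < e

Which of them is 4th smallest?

z

Chaining the given pairs: x < r < e < z < n < g < v < s < t < u < c < k.
Counting 4 from the smallest end gives z.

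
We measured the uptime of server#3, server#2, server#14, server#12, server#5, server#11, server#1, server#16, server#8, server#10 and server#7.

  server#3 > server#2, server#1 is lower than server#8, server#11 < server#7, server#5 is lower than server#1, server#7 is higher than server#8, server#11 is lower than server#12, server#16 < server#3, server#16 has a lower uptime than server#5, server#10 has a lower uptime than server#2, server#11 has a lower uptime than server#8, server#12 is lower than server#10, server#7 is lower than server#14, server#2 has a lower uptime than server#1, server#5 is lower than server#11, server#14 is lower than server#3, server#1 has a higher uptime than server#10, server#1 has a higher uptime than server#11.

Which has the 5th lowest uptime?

Piecing the relations together gives one ordering: server#16 < server#5 < server#11 < server#12 < server#10 < server#2 < server#1 < server#8 < server#7 < server#14 < server#3.
The 5th smallest is server#10.

server#10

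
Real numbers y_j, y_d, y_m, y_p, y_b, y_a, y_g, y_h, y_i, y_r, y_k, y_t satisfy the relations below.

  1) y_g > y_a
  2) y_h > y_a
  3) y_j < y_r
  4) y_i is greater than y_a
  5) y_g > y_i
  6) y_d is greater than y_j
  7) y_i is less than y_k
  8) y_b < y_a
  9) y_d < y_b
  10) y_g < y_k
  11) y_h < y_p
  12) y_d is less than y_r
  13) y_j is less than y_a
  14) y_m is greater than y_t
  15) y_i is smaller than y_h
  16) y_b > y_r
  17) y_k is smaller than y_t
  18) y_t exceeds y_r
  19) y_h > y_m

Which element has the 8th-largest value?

y_a

The consecutive relations fix a unique order: y_j < y_d < y_r < y_b < y_a < y_i < y_g < y_k < y_t < y_m < y_h < y_p.
The 8th largest is y_a.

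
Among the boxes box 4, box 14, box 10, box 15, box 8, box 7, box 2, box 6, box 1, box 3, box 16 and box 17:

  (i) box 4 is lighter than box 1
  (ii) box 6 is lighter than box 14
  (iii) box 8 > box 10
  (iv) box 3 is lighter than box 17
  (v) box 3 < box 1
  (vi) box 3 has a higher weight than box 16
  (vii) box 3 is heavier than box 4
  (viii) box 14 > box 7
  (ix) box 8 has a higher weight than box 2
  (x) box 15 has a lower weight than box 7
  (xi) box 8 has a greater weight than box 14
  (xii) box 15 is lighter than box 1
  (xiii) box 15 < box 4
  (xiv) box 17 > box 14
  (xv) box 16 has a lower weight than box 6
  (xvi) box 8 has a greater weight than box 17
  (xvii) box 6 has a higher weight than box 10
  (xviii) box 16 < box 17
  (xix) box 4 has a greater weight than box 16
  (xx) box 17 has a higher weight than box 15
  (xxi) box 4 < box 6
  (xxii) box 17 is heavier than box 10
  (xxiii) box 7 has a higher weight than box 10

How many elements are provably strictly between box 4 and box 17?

3

Chaining upward from box 4 reaches: box 3, box 1, box 6, box 14, box 8.
Chaining downward from box 17 reaches: box 15, box 16, box 10, box 3, box 7, box 6, box 14.
Strictly between box 4 and box 17 are those in both lists: box 3, box 6, box 14 — 3 elements.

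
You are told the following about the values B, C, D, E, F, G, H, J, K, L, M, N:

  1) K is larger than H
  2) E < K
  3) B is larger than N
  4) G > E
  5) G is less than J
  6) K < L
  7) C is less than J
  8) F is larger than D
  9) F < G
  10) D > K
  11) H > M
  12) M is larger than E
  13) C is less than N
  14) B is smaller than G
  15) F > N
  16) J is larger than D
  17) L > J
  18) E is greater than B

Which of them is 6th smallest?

H

The consecutive relations fix a unique order: C < N < B < E < M < H < K < D < F < G < J < L.
The 6th smallest is H.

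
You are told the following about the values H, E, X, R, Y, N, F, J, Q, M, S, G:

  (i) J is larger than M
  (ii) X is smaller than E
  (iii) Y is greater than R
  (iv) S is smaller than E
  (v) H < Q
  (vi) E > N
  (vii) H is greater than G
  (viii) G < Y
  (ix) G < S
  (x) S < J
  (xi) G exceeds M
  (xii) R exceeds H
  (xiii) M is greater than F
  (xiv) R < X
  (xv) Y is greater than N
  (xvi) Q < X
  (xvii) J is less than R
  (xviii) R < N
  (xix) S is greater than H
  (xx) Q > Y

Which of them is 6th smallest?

Chaining the given pairs: F < M < G < H < S < J < R < N < Y < Q < X < E.
Counting 6 from the smallest end gives J.

J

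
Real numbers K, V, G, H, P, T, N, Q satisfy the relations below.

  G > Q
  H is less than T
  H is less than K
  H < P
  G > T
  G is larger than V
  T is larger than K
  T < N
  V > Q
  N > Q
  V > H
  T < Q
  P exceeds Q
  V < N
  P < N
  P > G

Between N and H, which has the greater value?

N

Following the relations from H: H < K < T < Q < V < G < P < N.
So H < N; N is the larger of the two.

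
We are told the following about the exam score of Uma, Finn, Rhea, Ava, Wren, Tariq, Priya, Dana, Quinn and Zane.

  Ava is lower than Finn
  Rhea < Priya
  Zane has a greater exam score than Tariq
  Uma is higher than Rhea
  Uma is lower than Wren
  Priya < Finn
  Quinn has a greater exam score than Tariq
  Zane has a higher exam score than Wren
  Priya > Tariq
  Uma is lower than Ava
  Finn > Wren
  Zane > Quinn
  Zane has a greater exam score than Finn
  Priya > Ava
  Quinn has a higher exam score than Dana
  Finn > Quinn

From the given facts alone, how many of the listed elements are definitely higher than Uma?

5

The elements the relations force above Uma are Wren, Ava, Priya, Finn, Zane — no chain reaches any other.
That is 5.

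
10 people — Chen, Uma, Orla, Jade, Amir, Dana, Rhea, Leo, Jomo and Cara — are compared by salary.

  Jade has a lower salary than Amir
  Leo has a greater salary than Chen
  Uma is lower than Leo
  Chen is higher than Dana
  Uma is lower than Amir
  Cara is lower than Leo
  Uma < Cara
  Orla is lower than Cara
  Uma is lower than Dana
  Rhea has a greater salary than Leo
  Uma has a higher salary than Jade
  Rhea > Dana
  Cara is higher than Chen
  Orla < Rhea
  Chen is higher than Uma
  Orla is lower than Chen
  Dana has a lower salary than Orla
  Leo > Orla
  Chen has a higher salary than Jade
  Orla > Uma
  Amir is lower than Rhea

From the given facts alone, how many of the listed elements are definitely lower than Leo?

6

Directly below Leo: Uma, Orla, Chen, Cara.
One step further: Jade, Dana (6 so far).
No other element is forced below Leo by the given relations, so the count is 6.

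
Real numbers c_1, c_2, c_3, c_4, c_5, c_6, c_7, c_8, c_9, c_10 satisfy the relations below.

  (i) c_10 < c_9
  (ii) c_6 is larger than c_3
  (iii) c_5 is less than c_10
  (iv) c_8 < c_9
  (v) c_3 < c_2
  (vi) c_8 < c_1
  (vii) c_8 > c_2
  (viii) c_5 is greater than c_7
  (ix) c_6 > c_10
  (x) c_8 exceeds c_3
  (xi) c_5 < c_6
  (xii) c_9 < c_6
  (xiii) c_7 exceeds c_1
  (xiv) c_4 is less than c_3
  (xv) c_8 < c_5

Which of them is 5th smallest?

The consecutive relations fix a unique order: c_4 < c_3 < c_2 < c_8 < c_1 < c_7 < c_5 < c_10 < c_9 < c_6.
Counting 5 from the smallest end gives c_1.

c_1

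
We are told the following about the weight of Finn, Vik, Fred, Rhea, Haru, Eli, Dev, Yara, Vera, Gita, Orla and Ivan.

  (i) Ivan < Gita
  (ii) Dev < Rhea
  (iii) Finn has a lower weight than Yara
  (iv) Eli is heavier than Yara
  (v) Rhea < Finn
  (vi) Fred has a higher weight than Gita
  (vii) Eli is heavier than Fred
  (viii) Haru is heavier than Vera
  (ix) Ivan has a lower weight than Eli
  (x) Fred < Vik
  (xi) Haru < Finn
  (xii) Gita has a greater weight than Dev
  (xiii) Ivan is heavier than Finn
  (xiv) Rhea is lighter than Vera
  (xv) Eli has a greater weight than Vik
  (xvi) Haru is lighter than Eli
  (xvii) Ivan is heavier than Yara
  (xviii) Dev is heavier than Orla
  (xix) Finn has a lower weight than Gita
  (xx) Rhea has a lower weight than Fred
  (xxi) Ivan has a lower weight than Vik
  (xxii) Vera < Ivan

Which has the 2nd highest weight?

Vik

Chaining the given pairs: Orla < Dev < Rhea < Vera < Haru < Finn < Yara < Ivan < Gita < Fred < Vik < Eli.
Counting 2 from the largest end gives Vik.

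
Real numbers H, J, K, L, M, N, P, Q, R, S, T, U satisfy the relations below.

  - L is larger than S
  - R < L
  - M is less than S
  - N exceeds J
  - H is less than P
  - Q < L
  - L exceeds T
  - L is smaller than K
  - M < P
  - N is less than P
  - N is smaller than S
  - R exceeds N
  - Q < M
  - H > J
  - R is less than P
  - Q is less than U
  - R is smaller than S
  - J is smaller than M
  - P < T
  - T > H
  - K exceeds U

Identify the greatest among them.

J is not greatest since J < N; Q is not greatest since Q < M; N is not greatest since N < P; R is not greatest since R < S; U is not greatest since U < K; M is not greatest since M < S; H is not greatest since H < P; S is not greatest since S < L; P is not greatest since P < T; T is not greatest since T < L; L is not greatest since L < K.
Only K has nothing above it, so K is the greatest.

K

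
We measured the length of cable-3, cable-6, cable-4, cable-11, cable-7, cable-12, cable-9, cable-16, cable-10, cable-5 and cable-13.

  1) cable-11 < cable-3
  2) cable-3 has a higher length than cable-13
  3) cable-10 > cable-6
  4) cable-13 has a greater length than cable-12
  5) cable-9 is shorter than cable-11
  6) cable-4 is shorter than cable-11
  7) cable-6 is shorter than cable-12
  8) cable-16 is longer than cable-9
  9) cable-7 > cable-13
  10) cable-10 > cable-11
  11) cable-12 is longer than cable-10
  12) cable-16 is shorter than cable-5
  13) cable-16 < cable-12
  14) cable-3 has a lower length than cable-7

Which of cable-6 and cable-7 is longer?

cable-7

Following the relations from cable-6: cable-6 < cable-10 < cable-12 < cable-13 < cable-3 < cable-7.
So cable-6 < cable-7; cable-7 is the longer of the two.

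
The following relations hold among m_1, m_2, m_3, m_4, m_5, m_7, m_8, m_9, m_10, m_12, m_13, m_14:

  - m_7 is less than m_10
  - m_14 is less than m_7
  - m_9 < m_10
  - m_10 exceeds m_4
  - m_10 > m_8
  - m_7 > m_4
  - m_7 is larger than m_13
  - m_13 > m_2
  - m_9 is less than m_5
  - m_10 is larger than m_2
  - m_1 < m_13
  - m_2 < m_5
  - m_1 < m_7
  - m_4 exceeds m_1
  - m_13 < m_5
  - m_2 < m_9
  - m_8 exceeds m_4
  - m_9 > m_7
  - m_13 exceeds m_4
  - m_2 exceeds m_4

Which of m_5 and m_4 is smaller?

m_4

m_4 < m_2 and m_2 < m_13 give m_4 < m_13.
With m_13 < m_7: m_4 < m_2 < m_13 < m_7.
With m_7 < m_9: m_4 < m_2 < m_13 < m_7 < m_9.
Then m_9 < m_5 extends the chain to m_5.
So m_4 < m_5; m_4 is the smaller of the two.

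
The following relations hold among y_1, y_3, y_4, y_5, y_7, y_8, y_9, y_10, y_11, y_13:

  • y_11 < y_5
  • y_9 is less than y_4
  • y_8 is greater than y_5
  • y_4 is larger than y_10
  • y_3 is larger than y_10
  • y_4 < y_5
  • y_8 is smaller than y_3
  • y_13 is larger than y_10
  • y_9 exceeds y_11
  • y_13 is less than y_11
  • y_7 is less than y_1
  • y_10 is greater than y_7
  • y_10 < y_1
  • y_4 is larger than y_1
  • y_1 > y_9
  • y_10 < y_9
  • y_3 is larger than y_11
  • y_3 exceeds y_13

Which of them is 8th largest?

Piecing the relations together gives one ordering: y_7 < y_10 < y_13 < y_11 < y_9 < y_1 < y_4 < y_5 < y_8 < y_3.
Counting 8 from the largest end gives y_13.

y_13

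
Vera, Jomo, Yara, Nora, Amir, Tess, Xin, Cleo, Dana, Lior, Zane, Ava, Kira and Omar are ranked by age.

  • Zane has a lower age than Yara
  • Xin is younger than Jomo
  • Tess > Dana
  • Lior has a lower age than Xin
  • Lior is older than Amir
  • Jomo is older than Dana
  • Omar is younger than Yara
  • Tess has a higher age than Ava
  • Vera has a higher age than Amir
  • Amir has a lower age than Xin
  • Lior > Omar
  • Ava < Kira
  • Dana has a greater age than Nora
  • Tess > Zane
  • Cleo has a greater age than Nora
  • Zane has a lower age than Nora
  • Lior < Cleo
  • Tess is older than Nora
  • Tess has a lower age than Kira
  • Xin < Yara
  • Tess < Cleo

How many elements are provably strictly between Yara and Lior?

Chaining upward from Lior reaches: Xin, Cleo, Jomo.
Chaining downward from Yara reaches: Amir, Omar, Zane, Xin.
Strictly between Lior and Yara are those in both lists: Xin — 1 element.

1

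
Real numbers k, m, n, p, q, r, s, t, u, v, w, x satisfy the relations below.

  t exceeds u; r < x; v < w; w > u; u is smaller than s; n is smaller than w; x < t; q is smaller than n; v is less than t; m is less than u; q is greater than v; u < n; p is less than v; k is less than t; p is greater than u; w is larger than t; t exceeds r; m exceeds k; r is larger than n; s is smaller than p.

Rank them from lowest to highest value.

k < m < u < s < p < v < q < n < r < x < t < w

Each adjacent pair is fixed by a given relation: k < m; m < u; u < s; s < p; p < v; v < q; q < n; n < r; r < x; x < t; t < w. Chaining them end to end gives the full order.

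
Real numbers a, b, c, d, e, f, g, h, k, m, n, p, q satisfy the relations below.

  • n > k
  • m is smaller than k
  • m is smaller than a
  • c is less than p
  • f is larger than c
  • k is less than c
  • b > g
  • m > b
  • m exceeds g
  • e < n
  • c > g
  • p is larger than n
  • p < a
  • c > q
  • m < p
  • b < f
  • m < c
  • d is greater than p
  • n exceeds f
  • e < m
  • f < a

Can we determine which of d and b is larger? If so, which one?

b < m and m < k give b < k.
Then k < c extends the chain to c.
With c < f: b < m < k < c < f.
With f < n: b < m < k < c < f < n.
Then n < p extends the chain to p.
With p < d: b < m < k < c < f < n < p < d.
So d is larger.

d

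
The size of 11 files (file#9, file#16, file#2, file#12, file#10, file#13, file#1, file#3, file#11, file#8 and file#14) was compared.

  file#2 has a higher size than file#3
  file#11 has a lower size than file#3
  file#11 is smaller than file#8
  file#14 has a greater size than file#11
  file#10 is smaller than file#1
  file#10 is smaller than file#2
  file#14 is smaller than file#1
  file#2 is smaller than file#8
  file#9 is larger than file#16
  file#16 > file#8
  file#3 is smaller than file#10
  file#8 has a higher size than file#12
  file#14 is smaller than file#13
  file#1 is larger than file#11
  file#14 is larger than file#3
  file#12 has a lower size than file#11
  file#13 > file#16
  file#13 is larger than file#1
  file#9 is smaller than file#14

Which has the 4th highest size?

file#9

Chaining the given pairs: file#12 < file#11 < file#3 < file#10 < file#2 < file#8 < file#16 < file#9 < file#14 < file#1 < file#13.
Counting 4 from the largest end gives file#9.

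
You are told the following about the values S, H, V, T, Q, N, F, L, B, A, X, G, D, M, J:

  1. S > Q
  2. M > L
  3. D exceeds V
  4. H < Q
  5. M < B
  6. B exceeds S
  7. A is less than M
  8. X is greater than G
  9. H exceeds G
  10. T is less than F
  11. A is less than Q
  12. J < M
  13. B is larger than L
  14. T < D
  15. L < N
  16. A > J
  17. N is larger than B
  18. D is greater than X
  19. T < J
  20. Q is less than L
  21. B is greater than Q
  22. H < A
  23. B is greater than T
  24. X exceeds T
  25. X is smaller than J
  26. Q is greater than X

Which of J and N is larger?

N

Link the given pairs in sequence: J < A; A < Q; Q < L; L < M; M < B; B < N.
Together: J < A < Q < L < M < B < N.
So J < N; N is the larger of the two.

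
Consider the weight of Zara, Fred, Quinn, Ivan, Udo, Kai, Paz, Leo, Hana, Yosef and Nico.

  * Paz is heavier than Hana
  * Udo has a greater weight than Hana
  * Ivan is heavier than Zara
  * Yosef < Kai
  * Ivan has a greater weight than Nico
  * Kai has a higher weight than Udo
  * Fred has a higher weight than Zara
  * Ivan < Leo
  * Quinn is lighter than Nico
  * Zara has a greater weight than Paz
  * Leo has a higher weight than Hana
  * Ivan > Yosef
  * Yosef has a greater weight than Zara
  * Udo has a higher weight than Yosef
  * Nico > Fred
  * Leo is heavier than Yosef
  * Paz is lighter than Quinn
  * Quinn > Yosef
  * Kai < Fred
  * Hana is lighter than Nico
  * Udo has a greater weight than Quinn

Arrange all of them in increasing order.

Nothing is placed below Hana, so it is least; from there Hana < Paz; Paz < Zara; Zara < Yosef; Yosef < Quinn; Quinn < Udo; Udo < Kai; Kai < Fred; Fred < Nico; Nico < Ivan; Ivan < Leo, each given directly.

Hana < Paz < Zara < Yosef < Quinn < Udo < Kai < Fred < Nico < Ivan < Leo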